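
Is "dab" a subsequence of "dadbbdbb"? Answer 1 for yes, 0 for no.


Check if "dab" is a subsequence of "dadbbdbb"
Greedy scan:
  Position 0 ('d'): matches sub[0] = 'd'
  Position 1 ('a'): matches sub[1] = 'a'
  Position 2 ('d'): no match needed
  Position 3 ('b'): matches sub[2] = 'b'
  Position 4 ('b'): no match needed
  Position 5 ('d'): no match needed
  Position 6 ('b'): no match needed
  Position 7 ('b'): no match needed
All 3 characters matched => is a subsequence

1


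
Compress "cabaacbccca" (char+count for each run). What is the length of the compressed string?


Input: cabaacbccca
Runs:
  'c' x 1 => "c1"
  'a' x 1 => "a1"
  'b' x 1 => "b1"
  'a' x 2 => "a2"
  'c' x 1 => "c1"
  'b' x 1 => "b1"
  'c' x 3 => "c3"
  'a' x 1 => "a1"
Compressed: "c1a1b1a2c1b1c3a1"
Compressed length: 16

16


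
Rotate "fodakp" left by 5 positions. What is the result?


Input: "fodakp", rotate left by 5
First 5 characters: "fodak"
Remaining characters: "p"
Concatenate remaining + first: "p" + "fodak" = "pfodak"

pfodak


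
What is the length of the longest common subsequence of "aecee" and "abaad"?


LCS of "aecee" and "abaad"
DP table:
           a    b    a    a    d
      0    0    0    0    0    0
  a   0    1    1    1    1    1
  e   0    1    1    1    1    1
  c   0    1    1    1    1    1
  e   0    1    1    1    1    1
  e   0    1    1    1    1    1
LCS length = dp[5][5] = 1

1


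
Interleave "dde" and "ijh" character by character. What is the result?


Interleaving "dde" and "ijh":
  Position 0: 'd' from first, 'i' from second => "di"
  Position 1: 'd' from first, 'j' from second => "dj"
  Position 2: 'e' from first, 'h' from second => "eh"
Result: didjeh

didjeh


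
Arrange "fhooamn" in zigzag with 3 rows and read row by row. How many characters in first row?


Zigzag "fhooamn" into 3 rows:
Placing characters:
  'f' => row 0
  'h' => row 1
  'o' => row 2
  'o' => row 1
  'a' => row 0
  'm' => row 1
  'n' => row 2
Rows:
  Row 0: "fa"
  Row 1: "hom"
  Row 2: "on"
First row length: 2

2


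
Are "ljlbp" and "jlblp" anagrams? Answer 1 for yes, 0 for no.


Strings: "ljlbp", "jlblp"
Sorted first:  bjllp
Sorted second: bjllp
Sorted forms match => anagrams

1


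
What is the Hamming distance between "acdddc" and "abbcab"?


Comparing "acdddc" and "abbcab" position by position:
  Position 0: 'a' vs 'a' => same
  Position 1: 'c' vs 'b' => differ
  Position 2: 'd' vs 'b' => differ
  Position 3: 'd' vs 'c' => differ
  Position 4: 'd' vs 'a' => differ
  Position 5: 'c' vs 'b' => differ
Total differences (Hamming distance): 5

5


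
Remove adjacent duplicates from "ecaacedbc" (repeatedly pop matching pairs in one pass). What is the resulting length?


Input: ecaacedbc
Stack-based adjacent duplicate removal:
  Read 'e': push. Stack: e
  Read 'c': push. Stack: ec
  Read 'a': push. Stack: eca
  Read 'a': matches stack top 'a' => pop. Stack: ec
  Read 'c': matches stack top 'c' => pop. Stack: e
  Read 'e': matches stack top 'e' => pop. Stack: (empty)
  Read 'd': push. Stack: d
  Read 'b': push. Stack: db
  Read 'c': push. Stack: dbc
Final stack: "dbc" (length 3)

3


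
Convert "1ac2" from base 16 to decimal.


Input: "1ac2" in base 16
Positional expansion:
  Digit '1' (value 1) x 16^3 = 4096
  Digit 'a' (value 10) x 16^2 = 2560
  Digit 'c' (value 12) x 16^1 = 192
  Digit '2' (value 2) x 16^0 = 2
Sum = 6850

6850


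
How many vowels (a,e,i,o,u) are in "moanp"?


Input: moanp
Checking each character:
  'm' at position 0: consonant
  'o' at position 1: vowel (running total: 1)
  'a' at position 2: vowel (running total: 2)
  'n' at position 3: consonant
  'p' at position 4: consonant
Total vowels: 2

2


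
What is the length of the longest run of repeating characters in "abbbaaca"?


Input: "abbbaaca"
Scanning for longest run:
  Position 1 ('b'): new char, reset run to 1
  Position 2 ('b'): continues run of 'b', length=2
  Position 3 ('b'): continues run of 'b', length=3
  Position 4 ('a'): new char, reset run to 1
  Position 5 ('a'): continues run of 'a', length=2
  Position 6 ('c'): new char, reset run to 1
  Position 7 ('a'): new char, reset run to 1
Longest run: 'b' with length 3

3


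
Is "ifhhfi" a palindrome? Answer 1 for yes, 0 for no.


Input: ifhhfi
Reversed: ifhhfi
  Compare pos 0 ('i') with pos 5 ('i'): match
  Compare pos 1 ('f') with pos 4 ('f'): match
  Compare pos 2 ('h') with pos 3 ('h'): match
Result: palindrome

1


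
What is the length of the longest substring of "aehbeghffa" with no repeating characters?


Input: "aehbeghffa"
Sliding window (track last position of each char):
  Position 0 ('a'): window [0,0] length 1 -- new best
  Position 1 ('e'): window [0,1] length 2 -- new best
  Position 2 ('h'): window [0,2] length 3 -- new best
  Position 3 ('b'): window [0,3] length 4 -- new best
  Position 4 ('e'): repeat (last at 1), move window start to 2
  Position 4 ('e'): window [2,4] length 3
  Position 5 ('g'): window [2,5] length 4
  Position 6 ('h'): repeat (last at 2), move window start to 3
  Position 6 ('h'): window [3,6] length 4
  Position 7 ('f'): window [3,7] length 5 -- new best
  Position 8 ('f'): repeat (last at 7), move window start to 8
  Position 8 ('f'): window [8,8] length 1
  Position 9 ('a'): window [8,9] length 2
Longest substring with no repeats: "beghf" with length 5

5


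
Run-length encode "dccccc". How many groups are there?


Input: dccccc
Scanning for consecutive runs:
  Group 1: 'd' x 1 (positions 0-0)
  Group 2: 'c' x 5 (positions 1-5)
Total groups: 2

2


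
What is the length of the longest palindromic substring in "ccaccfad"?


Input: "ccaccfad"
Checking substrings for palindromes:
  [0:5] "ccacc" (len 5) => palindrome
  [1:4] "cac" (len 3) => palindrome
  [0:2] "cc" (len 2) => palindrome
  [3:5] "cc" (len 2) => palindrome
Longest palindromic substring: "ccacc" with length 5

5


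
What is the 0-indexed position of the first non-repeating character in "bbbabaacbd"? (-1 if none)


Input: bbbabaacbd
Character frequencies:
  'a': 3
  'b': 5
  'c': 1
  'd': 1
Scanning left to right for freq == 1:
  Position 0 ('b'): freq=5, skip
  Position 1 ('b'): freq=5, skip
  Position 2 ('b'): freq=5, skip
  Position 3 ('a'): freq=3, skip
  Position 4 ('b'): freq=5, skip
  Position 5 ('a'): freq=3, skip
  Position 6 ('a'): freq=3, skip
  Position 7 ('c'): unique! => answer = 7

7


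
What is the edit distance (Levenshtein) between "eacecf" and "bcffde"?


Computing edit distance: "eacecf" -> "bcffde"
DP table:
           b    c    f    f    d    e
      0    1    2    3    4    5    6
  e   1    1    2    3    4    5    5
  a   2    2    2    3    4    5    6
  c   3    3    2    3    4    5    6
  e   4    4    3    3    4    5    5
  c   5    5    4    4    4    5    6
  f   6    6    5    4    4    5    6
Edit distance = dp[6][6] = 6

6


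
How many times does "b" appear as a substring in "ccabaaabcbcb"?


Searching for "b" in "ccabaaabcbcb"
Scanning each position:
  Position 0: "c" => no
  Position 1: "c" => no
  Position 2: "a" => no
  Position 3: "b" => MATCH
  Position 4: "a" => no
  Position 5: "a" => no
  Position 6: "a" => no
  Position 7: "b" => MATCH
  Position 8: "c" => no
  Position 9: "b" => MATCH
  Position 10: "c" => no
  Position 11: "b" => MATCH
Total occurrences: 4

4


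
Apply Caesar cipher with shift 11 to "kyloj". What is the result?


Caesar cipher: shift "kyloj" by 11
  'k' (pos 10) + 11 = pos 21 = 'v'
  'y' (pos 24) + 11 = pos 9 = 'j'
  'l' (pos 11) + 11 = pos 22 = 'w'
  'o' (pos 14) + 11 = pos 25 = 'z'
  'j' (pos 9) + 11 = pos 20 = 'u'
Result: vjwzu

vjwzu


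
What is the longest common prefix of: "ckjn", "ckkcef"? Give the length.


Words: ckjn, ckkcef
  Position 0: all 'c' => match
  Position 1: all 'k' => match
  Position 2: ('j', 'k') => mismatch, stop
LCP = "ck" (length 2)

2


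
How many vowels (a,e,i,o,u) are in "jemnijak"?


Input: jemnijak
Checking each character:
  'j' at position 0: consonant
  'e' at position 1: vowel (running total: 1)
  'm' at position 2: consonant
  'n' at position 3: consonant
  'i' at position 4: vowel (running total: 2)
  'j' at position 5: consonant
  'a' at position 6: vowel (running total: 3)
  'k' at position 7: consonant
Total vowels: 3

3


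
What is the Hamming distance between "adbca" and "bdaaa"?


Comparing "adbca" and "bdaaa" position by position:
  Position 0: 'a' vs 'b' => differ
  Position 1: 'd' vs 'd' => same
  Position 2: 'b' vs 'a' => differ
  Position 3: 'c' vs 'a' => differ
  Position 4: 'a' vs 'a' => same
Total differences (Hamming distance): 3

3


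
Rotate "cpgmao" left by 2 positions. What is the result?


Input: "cpgmao", rotate left by 2
First 2 characters: "cp"
Remaining characters: "gmao"
Concatenate remaining + first: "gmao" + "cp" = "gmaocp"

gmaocp


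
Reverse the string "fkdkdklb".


Input: fkdkdklb
Reading characters right to left:
  Position 7: 'b'
  Position 6: 'l'
  Position 5: 'k'
  Position 4: 'd'
  Position 3: 'k'
  Position 2: 'd'
  Position 1: 'k'
  Position 0: 'f'
Reversed: blkdkdkf

blkdkdkf


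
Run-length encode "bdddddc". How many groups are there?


Input: bdddddc
Scanning for consecutive runs:
  Group 1: 'b' x 1 (positions 0-0)
  Group 2: 'd' x 5 (positions 1-5)
  Group 3: 'c' x 1 (positions 6-6)
Total groups: 3

3


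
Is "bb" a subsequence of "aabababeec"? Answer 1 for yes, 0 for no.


Check if "bb" is a subsequence of "aabababeec"
Greedy scan:
  Position 0 ('a'): no match needed
  Position 1 ('a'): no match needed
  Position 2 ('b'): matches sub[0] = 'b'
  Position 3 ('a'): no match needed
  Position 4 ('b'): matches sub[1] = 'b'
  Position 5 ('a'): no match needed
  Position 6 ('b'): no match needed
  Position 7 ('e'): no match needed
  Position 8 ('e'): no match needed
  Position 9 ('c'): no match needed
All 2 characters matched => is a subsequence

1


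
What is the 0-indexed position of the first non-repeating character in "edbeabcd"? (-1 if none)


Input: edbeabcd
Character frequencies:
  'a': 1
  'b': 2
  'c': 1
  'd': 2
  'e': 2
Scanning left to right for freq == 1:
  Position 0 ('e'): freq=2, skip
  Position 1 ('d'): freq=2, skip
  Position 2 ('b'): freq=2, skip
  Position 3 ('e'): freq=2, skip
  Position 4 ('a'): unique! => answer = 4

4


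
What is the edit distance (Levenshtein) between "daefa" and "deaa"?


Computing edit distance: "daefa" -> "deaa"
DP table:
           d    e    a    a
      0    1    2    3    4
  d   1    0    1    2    3
  a   2    1    1    1    2
  e   3    2    1    2    2
  f   4    3    2    2    3
  a   5    4    3    2    2
Edit distance = dp[5][4] = 2

2


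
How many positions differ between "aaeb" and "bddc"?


Comparing "aaeb" and "bddc" position by position:
  Position 0: 'a' vs 'b' => DIFFER
  Position 1: 'a' vs 'd' => DIFFER
  Position 2: 'e' vs 'd' => DIFFER
  Position 3: 'b' vs 'c' => DIFFER
Positions that differ: 4

4


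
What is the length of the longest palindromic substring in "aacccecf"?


Input: "aacccecf"
Checking substrings for palindromes:
  [2:5] "ccc" (len 3) => palindrome
  [4:7] "cec" (len 3) => palindrome
  [0:2] "aa" (len 2) => palindrome
  [2:4] "cc" (len 2) => palindrome
  [3:5] "cc" (len 2) => palindrome
Longest palindromic substring: "ccc" with length 3

3


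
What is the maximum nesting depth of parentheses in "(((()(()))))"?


Input: "(((()(()))))"
Tracking depth:
  Position 0 '(': depth becomes 1
  Position 1 '(': depth becomes 2
  Position 2 '(': depth becomes 3
  Position 3 '(': depth becomes 4
  Position 4 ')': depth becomes 3
  Position 5 '(': depth becomes 4
  Position 6 '(': depth becomes 5
  Position 7 ')': depth becomes 4
  Position 8 ')': depth becomes 3
  Position 9 ')': depth becomes 2
  Position 10 ')': depth becomes 1
  Position 11 ')': depth becomes 0
Maximum depth reached: 5

5


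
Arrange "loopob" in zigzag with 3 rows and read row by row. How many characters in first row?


Zigzag "loopob" into 3 rows:
Placing characters:
  'l' => row 0
  'o' => row 1
  'o' => row 2
  'p' => row 1
  'o' => row 0
  'b' => row 1
Rows:
  Row 0: "lo"
  Row 1: "opb"
  Row 2: "o"
First row length: 2

2


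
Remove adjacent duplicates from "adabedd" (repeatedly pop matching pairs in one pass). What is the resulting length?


Input: adabedd
Stack-based adjacent duplicate removal:
  Read 'a': push. Stack: a
  Read 'd': push. Stack: ad
  Read 'a': push. Stack: ada
  Read 'b': push. Stack: adab
  Read 'e': push. Stack: adabe
  Read 'd': push. Stack: adabed
  Read 'd': matches stack top 'd' => pop. Stack: adabe
Final stack: "adabe" (length 5)

5


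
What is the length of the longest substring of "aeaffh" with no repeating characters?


Input: "aeaffh"
Sliding window (track last position of each char):
  Position 0 ('a'): window [0,0] length 1 -- new best
  Position 1 ('e'): window [0,1] length 2 -- new best
  Position 2 ('a'): repeat (last at 0), move window start to 1
  Position 2 ('a'): window [1,2] length 2
  Position 3 ('f'): window [1,3] length 3 -- new best
  Position 4 ('f'): repeat (last at 3), move window start to 4
  Position 4 ('f'): window [4,4] length 1
  Position 5 ('h'): window [4,5] length 2
Longest substring with no repeats: "eaf" with length 3

3


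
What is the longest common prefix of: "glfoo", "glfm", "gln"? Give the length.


Words: glfoo, glfm, gln
  Position 0: all 'g' => match
  Position 1: all 'l' => match
  Position 2: ('f', 'f', 'n') => mismatch, stop
LCP = "gl" (length 2)

2


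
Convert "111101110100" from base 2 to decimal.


Input: "111101110100" in base 2
Positional expansion:
  Digit '1' (value 1) x 2^11 = 2048
  Digit '1' (value 1) x 2^10 = 1024
  Digit '1' (value 1) x 2^9 = 512
  Digit '1' (value 1) x 2^8 = 256
  Digit '0' (value 0) x 2^7 = 0
  Digit '1' (value 1) x 2^6 = 64
  Digit '1' (value 1) x 2^5 = 32
  Digit '1' (value 1) x 2^4 = 16
  Digit '0' (value 0) x 2^3 = 0
  Digit '1' (value 1) x 2^2 = 4
  Digit '0' (value 0) x 2^1 = 0
  Digit '0' (value 0) x 2^0 = 0
Sum = 3956

3956


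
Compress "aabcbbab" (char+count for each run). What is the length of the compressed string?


Input: aabcbbab
Runs:
  'a' x 2 => "a2"
  'b' x 1 => "b1"
  'c' x 1 => "c1"
  'b' x 2 => "b2"
  'a' x 1 => "a1"
  'b' x 1 => "b1"
Compressed: "a2b1c1b2a1b1"
Compressed length: 12

12


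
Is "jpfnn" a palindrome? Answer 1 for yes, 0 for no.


Input: jpfnn
Reversed: nnfpj
  Compare pos 0 ('j') with pos 4 ('n'): MISMATCH
  Compare pos 1 ('p') with pos 3 ('n'): MISMATCH
Result: not a palindrome

0


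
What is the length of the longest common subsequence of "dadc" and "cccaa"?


LCS of "dadc" and "cccaa"
DP table:
           c    c    c    a    a
      0    0    0    0    0    0
  d   0    0    0    0    0    0
  a   0    0    0    0    1    1
  d   0    0    0    0    1    1
  c   0    1    1    1    1    1
LCS length = dp[4][5] = 1

1


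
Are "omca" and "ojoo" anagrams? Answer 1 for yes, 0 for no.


Strings: "omca", "ojoo"
Sorted first:  acmo
Sorted second: jooo
Differ at position 0: 'a' vs 'j' => not anagrams

0


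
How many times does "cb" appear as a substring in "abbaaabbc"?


Searching for "cb" in "abbaaabbc"
Scanning each position:
  Position 0: "ab" => no
  Position 1: "bb" => no
  Position 2: "ba" => no
  Position 3: "aa" => no
  Position 4: "aa" => no
  Position 5: "ab" => no
  Position 6: "bb" => no
  Position 7: "bc" => no
Total occurrences: 0

0


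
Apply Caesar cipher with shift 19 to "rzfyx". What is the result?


Caesar cipher: shift "rzfyx" by 19
  'r' (pos 17) + 19 = pos 10 = 'k'
  'z' (pos 25) + 19 = pos 18 = 's'
  'f' (pos 5) + 19 = pos 24 = 'y'
  'y' (pos 24) + 19 = pos 17 = 'r'
  'x' (pos 23) + 19 = pos 16 = 'q'
Result: ksyrq

ksyrq


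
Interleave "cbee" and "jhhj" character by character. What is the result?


Interleaving "cbee" and "jhhj":
  Position 0: 'c' from first, 'j' from second => "cj"
  Position 1: 'b' from first, 'h' from second => "bh"
  Position 2: 'e' from first, 'h' from second => "eh"
  Position 3: 'e' from first, 'j' from second => "ej"
Result: cjbhehej

cjbhehej


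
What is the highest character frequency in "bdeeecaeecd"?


Input: bdeeecaeecd
Character counts:
  'a': 1
  'b': 1
  'c': 2
  'd': 2
  'e': 5
Maximum frequency: 5

5


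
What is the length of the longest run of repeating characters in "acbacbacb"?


Input: "acbacbacb"
Scanning for longest run:
  Position 1 ('c'): new char, reset run to 1
  Position 2 ('b'): new char, reset run to 1
  Position 3 ('a'): new char, reset run to 1
  Position 4 ('c'): new char, reset run to 1
  Position 5 ('b'): new char, reset run to 1
  Position 6 ('a'): new char, reset run to 1
  Position 7 ('c'): new char, reset run to 1
  Position 8 ('b'): new char, reset run to 1
Longest run: 'a' with length 1

1


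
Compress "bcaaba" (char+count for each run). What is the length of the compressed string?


Input: bcaaba
Runs:
  'b' x 1 => "b1"
  'c' x 1 => "c1"
  'a' x 2 => "a2"
  'b' x 1 => "b1"
  'a' x 1 => "a1"
Compressed: "b1c1a2b1a1"
Compressed length: 10

10


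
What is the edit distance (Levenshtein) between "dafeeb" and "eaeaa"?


Computing edit distance: "dafeeb" -> "eaeaa"
DP table:
           e    a    e    a    a
      0    1    2    3    4    5
  d   1    1    2    3    4    5
  a   2    2    1    2    3    4
  f   3    3    2    2    3    4
  e   4    3    3    2    3    4
  e   5    4    4    3    3    4
  b   6    5    5    4    4    4
Edit distance = dp[6][5] = 4

4


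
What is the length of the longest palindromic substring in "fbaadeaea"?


Input: "fbaadeaea"
Checking substrings for palindromes:
  [5:8] "eae" (len 3) => palindrome
  [6:9] "aea" (len 3) => palindrome
  [2:4] "aa" (len 2) => palindrome
Longest palindromic substring: "eae" with length 3

3


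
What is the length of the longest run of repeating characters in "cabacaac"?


Input: "cabacaac"
Scanning for longest run:
  Position 1 ('a'): new char, reset run to 1
  Position 2 ('b'): new char, reset run to 1
  Position 3 ('a'): new char, reset run to 1
  Position 4 ('c'): new char, reset run to 1
  Position 5 ('a'): new char, reset run to 1
  Position 6 ('a'): continues run of 'a', length=2
  Position 7 ('c'): new char, reset run to 1
Longest run: 'a' with length 2

2


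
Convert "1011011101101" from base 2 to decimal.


Input: "1011011101101" in base 2
Positional expansion:
  Digit '1' (value 1) x 2^12 = 4096
  Digit '0' (value 0) x 2^11 = 0
  Digit '1' (value 1) x 2^10 = 1024
  Digit '1' (value 1) x 2^9 = 512
  Digit '0' (value 0) x 2^8 = 0
  Digit '1' (value 1) x 2^7 = 128
  Digit '1' (value 1) x 2^6 = 64
  Digit '1' (value 1) x 2^5 = 32
  Digit '0' (value 0) x 2^4 = 0
  Digit '1' (value 1) x 2^3 = 8
  Digit '1' (value 1) x 2^2 = 4
  Digit '0' (value 0) x 2^1 = 0
  Digit '1' (value 1) x 2^0 = 1
Sum = 5869

5869


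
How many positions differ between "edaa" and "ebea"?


Comparing "edaa" and "ebea" position by position:
  Position 0: 'e' vs 'e' => same
  Position 1: 'd' vs 'b' => DIFFER
  Position 2: 'a' vs 'e' => DIFFER
  Position 3: 'a' vs 'a' => same
Positions that differ: 2

2


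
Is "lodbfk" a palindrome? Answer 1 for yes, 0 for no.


Input: lodbfk
Reversed: kfbdol
  Compare pos 0 ('l') with pos 5 ('k'): MISMATCH
  Compare pos 1 ('o') with pos 4 ('f'): MISMATCH
  Compare pos 2 ('d') with pos 3 ('b'): MISMATCH
Result: not a palindrome

0


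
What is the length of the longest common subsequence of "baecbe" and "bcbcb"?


LCS of "baecbe" and "bcbcb"
DP table:
           b    c    b    c    b
      0    0    0    0    0    0
  b   0    1    1    1    1    1
  a   0    1    1    1    1    1
  e   0    1    1    1    1    1
  c   0    1    2    2    2    2
  b   0    1    2    3    3    3
  e   0    1    2    3    3    3
LCS length = dp[6][5] = 3

3


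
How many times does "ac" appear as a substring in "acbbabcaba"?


Searching for "ac" in "acbbabcaba"
Scanning each position:
  Position 0: "ac" => MATCH
  Position 1: "cb" => no
  Position 2: "bb" => no
  Position 3: "ba" => no
  Position 4: "ab" => no
  Position 5: "bc" => no
  Position 6: "ca" => no
  Position 7: "ab" => no
  Position 8: "ba" => no
Total occurrences: 1

1


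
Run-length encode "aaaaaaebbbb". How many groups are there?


Input: aaaaaaebbbb
Scanning for consecutive runs:
  Group 1: 'a' x 6 (positions 0-5)
  Group 2: 'e' x 1 (positions 6-6)
  Group 3: 'b' x 4 (positions 7-10)
Total groups: 3

3


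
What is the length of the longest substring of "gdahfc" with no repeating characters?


Input: "gdahfc"
Sliding window (track last position of each char):
  Position 0 ('g'): window [0,0] length 1 -- new best
  Position 1 ('d'): window [0,1] length 2 -- new best
  Position 2 ('a'): window [0,2] length 3 -- new best
  Position 3 ('h'): window [0,3] length 4 -- new best
  Position 4 ('f'): window [0,4] length 5 -- new best
  Position 5 ('c'): window [0,5] length 6 -- new best
Longest substring with no repeats: "gdahfc" with length 6

6


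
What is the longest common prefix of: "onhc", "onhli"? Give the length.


Words: onhc, onhli
  Position 0: all 'o' => match
  Position 1: all 'n' => match
  Position 2: all 'h' => match
  Position 3: ('c', 'l') => mismatch, stop
LCP = "onh" (length 3)

3


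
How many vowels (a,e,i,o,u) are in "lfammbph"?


Input: lfammbph
Checking each character:
  'l' at position 0: consonant
  'f' at position 1: consonant
  'a' at position 2: vowel (running total: 1)
  'm' at position 3: consonant
  'm' at position 4: consonant
  'b' at position 5: consonant
  'p' at position 6: consonant
  'h' at position 7: consonant
Total vowels: 1

1


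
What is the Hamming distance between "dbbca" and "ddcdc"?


Comparing "dbbca" and "ddcdc" position by position:
  Position 0: 'd' vs 'd' => same
  Position 1: 'b' vs 'd' => differ
  Position 2: 'b' vs 'c' => differ
  Position 3: 'c' vs 'd' => differ
  Position 4: 'a' vs 'c' => differ
Total differences (Hamming distance): 4

4


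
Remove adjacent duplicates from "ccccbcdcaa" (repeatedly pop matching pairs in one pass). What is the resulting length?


Input: ccccbcdcaa
Stack-based adjacent duplicate removal:
  Read 'c': push. Stack: c
  Read 'c': matches stack top 'c' => pop. Stack: (empty)
  Read 'c': push. Stack: c
  Read 'c': matches stack top 'c' => pop. Stack: (empty)
  Read 'b': push. Stack: b
  Read 'c': push. Stack: bc
  Read 'd': push. Stack: bcd
  Read 'c': push. Stack: bcdc
  Read 'a': push. Stack: bcdca
  Read 'a': matches stack top 'a' => pop. Stack: bcdc
Final stack: "bcdc" (length 4)

4


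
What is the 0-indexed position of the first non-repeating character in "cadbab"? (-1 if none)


Input: cadbab
Character frequencies:
  'a': 2
  'b': 2
  'c': 1
  'd': 1
Scanning left to right for freq == 1:
  Position 0 ('c'): unique! => answer = 0

0


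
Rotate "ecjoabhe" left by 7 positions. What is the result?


Input: "ecjoabhe", rotate left by 7
First 7 characters: "ecjoabh"
Remaining characters: "e"
Concatenate remaining + first: "e" + "ecjoabh" = "eecjoabh"

eecjoabh


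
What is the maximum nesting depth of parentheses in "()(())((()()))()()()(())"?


Input: "()(())((()()))()()()(())"
Tracking depth:
  Position 0 '(': depth becomes 1
  Position 1 ')': depth becomes 0
  Position 2 '(': depth becomes 1
  Position 3 '(': depth becomes 2
  Position 4 ')': depth becomes 1
  Position 5 ')': depth becomes 0
  Position 6 '(': depth becomes 1
  Position 7 '(': depth becomes 2
  Position 8 '(': depth becomes 3
  Position 9 ')': depth becomes 2
  Position 10 '(': depth becomes 3
  Position 11 ')': depth becomes 2
  Position 12 ')': depth becomes 1
  Position 13 ')': depth becomes 0
  Position 14 '(': depth becomes 1
  Position 15 ')': depth becomes 0
  Position 16 '(': depth becomes 1
  Position 17 ')': depth becomes 0
  Position 18 '(': depth becomes 1
  Position 19 ')': depth becomes 0
  Position 20 '(': depth becomes 1
  Position 21 '(': depth becomes 2
  Position 22 ')': depth becomes 1
  Position 23 ')': depth becomes 0
Maximum depth reached: 3

3


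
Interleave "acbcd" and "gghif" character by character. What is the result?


Interleaving "acbcd" and "gghif":
  Position 0: 'a' from first, 'g' from second => "ag"
  Position 1: 'c' from first, 'g' from second => "cg"
  Position 2: 'b' from first, 'h' from second => "bh"
  Position 3: 'c' from first, 'i' from second => "ci"
  Position 4: 'd' from first, 'f' from second => "df"
Result: agcgbhcidf

agcgbhcidf


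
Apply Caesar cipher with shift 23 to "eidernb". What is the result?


Caesar cipher: shift "eidernb" by 23
  'e' (pos 4) + 23 = pos 1 = 'b'
  'i' (pos 8) + 23 = pos 5 = 'f'
  'd' (pos 3) + 23 = pos 0 = 'a'
  'e' (pos 4) + 23 = pos 1 = 'b'
  'r' (pos 17) + 23 = pos 14 = 'o'
  'n' (pos 13) + 23 = pos 10 = 'k'
  'b' (pos 1) + 23 = pos 24 = 'y'
Result: bfaboky

bfaboky


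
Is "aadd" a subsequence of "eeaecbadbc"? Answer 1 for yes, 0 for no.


Check if "aadd" is a subsequence of "eeaecbadbc"
Greedy scan:
  Position 0 ('e'): no match needed
  Position 1 ('e'): no match needed
  Position 2 ('a'): matches sub[0] = 'a'
  Position 3 ('e'): no match needed
  Position 4 ('c'): no match needed
  Position 5 ('b'): no match needed
  Position 6 ('a'): matches sub[1] = 'a'
  Position 7 ('d'): matches sub[2] = 'd'
  Position 8 ('b'): no match needed
  Position 9 ('c'): no match needed
Only matched 3/4 characters => not a subsequence

0


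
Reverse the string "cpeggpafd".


Input: cpeggpafd
Reading characters right to left:
  Position 8: 'd'
  Position 7: 'f'
  Position 6: 'a'
  Position 5: 'p'
  Position 4: 'g'
  Position 3: 'g'
  Position 2: 'e'
  Position 1: 'p'
  Position 0: 'c'
Reversed: dfapggepc

dfapggepc


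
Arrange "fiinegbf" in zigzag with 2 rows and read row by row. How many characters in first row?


Zigzag "fiinegbf" into 2 rows:
Placing characters:
  'f' => row 0
  'i' => row 1
  'i' => row 0
  'n' => row 1
  'e' => row 0
  'g' => row 1
  'b' => row 0
  'f' => row 1
Rows:
  Row 0: "fieb"
  Row 1: "ingf"
First row length: 4

4


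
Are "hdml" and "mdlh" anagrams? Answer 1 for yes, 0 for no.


Strings: "hdml", "mdlh"
Sorted first:  dhlm
Sorted second: dhlm
Sorted forms match => anagrams

1


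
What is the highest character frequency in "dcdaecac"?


Input: dcdaecac
Character counts:
  'a': 2
  'c': 3
  'd': 2
  'e': 1
Maximum frequency: 3

3


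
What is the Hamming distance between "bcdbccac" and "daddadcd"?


Comparing "bcdbccac" and "daddadcd" position by position:
  Position 0: 'b' vs 'd' => differ
  Position 1: 'c' vs 'a' => differ
  Position 2: 'd' vs 'd' => same
  Position 3: 'b' vs 'd' => differ
  Position 4: 'c' vs 'a' => differ
  Position 5: 'c' vs 'd' => differ
  Position 6: 'a' vs 'c' => differ
  Position 7: 'c' vs 'd' => differ
Total differences (Hamming distance): 7

7


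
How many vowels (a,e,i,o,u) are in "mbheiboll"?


Input: mbheiboll
Checking each character:
  'm' at position 0: consonant
  'b' at position 1: consonant
  'h' at position 2: consonant
  'e' at position 3: vowel (running total: 1)
  'i' at position 4: vowel (running total: 2)
  'b' at position 5: consonant
  'o' at position 6: vowel (running total: 3)
  'l' at position 7: consonant
  'l' at position 8: consonant
Total vowels: 3

3


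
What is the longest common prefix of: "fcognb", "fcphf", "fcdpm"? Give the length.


Words: fcognb, fcphf, fcdpm
  Position 0: all 'f' => match
  Position 1: all 'c' => match
  Position 2: ('o', 'p', 'd') => mismatch, stop
LCP = "fc" (length 2)

2


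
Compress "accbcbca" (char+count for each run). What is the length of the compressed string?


Input: accbcbca
Runs:
  'a' x 1 => "a1"
  'c' x 2 => "c2"
  'b' x 1 => "b1"
  'c' x 1 => "c1"
  'b' x 1 => "b1"
  'c' x 1 => "c1"
  'a' x 1 => "a1"
Compressed: "a1c2b1c1b1c1a1"
Compressed length: 14

14


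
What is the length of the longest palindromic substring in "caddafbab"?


Input: "caddafbab"
Checking substrings for palindromes:
  [1:5] "adda" (len 4) => palindrome
  [6:9] "bab" (len 3) => palindrome
  [2:4] "dd" (len 2) => palindrome
Longest palindromic substring: "adda" with length 4

4


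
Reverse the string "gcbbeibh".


Input: gcbbeibh
Reading characters right to left:
  Position 7: 'h'
  Position 6: 'b'
  Position 5: 'i'
  Position 4: 'e'
  Position 3: 'b'
  Position 2: 'b'
  Position 1: 'c'
  Position 0: 'g'
Reversed: hbiebbcg

hbiebbcg


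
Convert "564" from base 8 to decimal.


Input: "564" in base 8
Positional expansion:
  Digit '5' (value 5) x 8^2 = 320
  Digit '6' (value 6) x 8^1 = 48
  Digit '4' (value 4) x 8^0 = 4
Sum = 372

372


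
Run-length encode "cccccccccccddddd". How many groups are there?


Input: cccccccccccddddd
Scanning for consecutive runs:
  Group 1: 'c' x 11 (positions 0-10)
  Group 2: 'd' x 5 (positions 11-15)
Total groups: 2

2


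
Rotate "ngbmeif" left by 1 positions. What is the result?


Input: "ngbmeif", rotate left by 1
First 1 characters: "n"
Remaining characters: "gbmeif"
Concatenate remaining + first: "gbmeif" + "n" = "gbmeifn"

gbmeifn


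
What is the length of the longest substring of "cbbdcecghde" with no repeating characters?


Input: "cbbdcecghde"
Sliding window (track last position of each char):
  Position 0 ('c'): window [0,0] length 1 -- new best
  Position 1 ('b'): window [0,1] length 2 -- new best
  Position 2 ('b'): repeat (last at 1), move window start to 2
  Position 2 ('b'): window [2,2] length 1
  Position 3 ('d'): window [2,3] length 2
  Position 4 ('c'): window [2,4] length 3 -- new best
  Position 5 ('e'): window [2,5] length 4 -- new best
  Position 6 ('c'): repeat (last at 4), move window start to 5
  Position 6 ('c'): window [5,6] length 2
  Position 7 ('g'): window [5,7] length 3
  Position 8 ('h'): window [5,8] length 4
  Position 9 ('d'): window [5,9] length 5 -- new best
  Position 10 ('e'): repeat (last at 5), move window start to 6
  Position 10 ('e'): window [6,10] length 5
Longest substring with no repeats: "ecghd" with length 5

5


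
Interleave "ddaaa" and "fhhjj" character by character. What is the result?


Interleaving "ddaaa" and "fhhjj":
  Position 0: 'd' from first, 'f' from second => "df"
  Position 1: 'd' from first, 'h' from second => "dh"
  Position 2: 'a' from first, 'h' from second => "ah"
  Position 3: 'a' from first, 'j' from second => "aj"
  Position 4: 'a' from first, 'j' from second => "aj"
Result: dfdhahajaj

dfdhahajaj


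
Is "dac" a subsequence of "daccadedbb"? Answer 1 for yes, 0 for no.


Check if "dac" is a subsequence of "daccadedbb"
Greedy scan:
  Position 0 ('d'): matches sub[0] = 'd'
  Position 1 ('a'): matches sub[1] = 'a'
  Position 2 ('c'): matches sub[2] = 'c'
  Position 3 ('c'): no match needed
  Position 4 ('a'): no match needed
  Position 5 ('d'): no match needed
  Position 6 ('e'): no match needed
  Position 7 ('d'): no match needed
  Position 8 ('b'): no match needed
  Position 9 ('b'): no match needed
All 3 characters matched => is a subsequence

1


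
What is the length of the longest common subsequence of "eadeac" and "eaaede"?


LCS of "eadeac" and "eaaede"
DP table:
           e    a    a    e    d    e
      0    0    0    0    0    0    0
  e   0    1    1    1    1    1    1
  a   0    1    2    2    2    2    2
  d   0    1    2    2    2    3    3
  e   0    1    2    2    3    3    4
  a   0    1    2    3    3    3    4
  c   0    1    2    3    3    3    4
LCS length = dp[6][6] = 4

4


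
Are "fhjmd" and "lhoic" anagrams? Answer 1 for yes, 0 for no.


Strings: "fhjmd", "lhoic"
Sorted first:  dfhjm
Sorted second: chilo
Differ at position 0: 'd' vs 'c' => not anagrams

0


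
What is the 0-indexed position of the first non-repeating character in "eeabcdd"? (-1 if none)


Input: eeabcdd
Character frequencies:
  'a': 1
  'b': 1
  'c': 1
  'd': 2
  'e': 2
Scanning left to right for freq == 1:
  Position 0 ('e'): freq=2, skip
  Position 1 ('e'): freq=2, skip
  Position 2 ('a'): unique! => answer = 2

2


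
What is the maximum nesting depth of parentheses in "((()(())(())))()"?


Input: "((()(())(())))()"
Tracking depth:
  Position 0 '(': depth becomes 1
  Position 1 '(': depth becomes 2
  Position 2 '(': depth becomes 3
  Position 3 ')': depth becomes 2
  Position 4 '(': depth becomes 3
  Position 5 '(': depth becomes 4
  Position 6 ')': depth becomes 3
  Position 7 ')': depth becomes 2
  Position 8 '(': depth becomes 3
  Position 9 '(': depth becomes 4
  Position 10 ')': depth becomes 3
  Position 11 ')': depth becomes 2
  Position 12 ')': depth becomes 1
  Position 13 ')': depth becomes 0
  Position 14 '(': depth becomes 1
  Position 15 ')': depth becomes 0
Maximum depth reached: 4

4


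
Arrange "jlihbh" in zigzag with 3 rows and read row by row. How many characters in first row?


Zigzag "jlihbh" into 3 rows:
Placing characters:
  'j' => row 0
  'l' => row 1
  'i' => row 2
  'h' => row 1
  'b' => row 0
  'h' => row 1
Rows:
  Row 0: "jb"
  Row 1: "lhh"
  Row 2: "i"
First row length: 2

2


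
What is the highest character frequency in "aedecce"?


Input: aedecce
Character counts:
  'a': 1
  'c': 2
  'd': 1
  'e': 3
Maximum frequency: 3

3


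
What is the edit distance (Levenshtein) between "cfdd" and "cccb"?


Computing edit distance: "cfdd" -> "cccb"
DP table:
           c    c    c    b
      0    1    2    3    4
  c   1    0    1    2    3
  f   2    1    1    2    3
  d   3    2    2    2    3
  d   4    3    3    3    3
Edit distance = dp[4][4] = 3

3


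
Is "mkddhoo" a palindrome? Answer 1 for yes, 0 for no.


Input: mkddhoo
Reversed: oohddkm
  Compare pos 0 ('m') with pos 6 ('o'): MISMATCH
  Compare pos 1 ('k') with pos 5 ('o'): MISMATCH
  Compare pos 2 ('d') with pos 4 ('h'): MISMATCH
Result: not a palindrome

0


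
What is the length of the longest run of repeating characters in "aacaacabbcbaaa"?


Input: "aacaacabbcbaaa"
Scanning for longest run:
  Position 1 ('a'): continues run of 'a', length=2
  Position 2 ('c'): new char, reset run to 1
  Position 3 ('a'): new char, reset run to 1
  Position 4 ('a'): continues run of 'a', length=2
  Position 5 ('c'): new char, reset run to 1
  Position 6 ('a'): new char, reset run to 1
  Position 7 ('b'): new char, reset run to 1
  Position 8 ('b'): continues run of 'b', length=2
  Position 9 ('c'): new char, reset run to 1
  Position 10 ('b'): new char, reset run to 1
  Position 11 ('a'): new char, reset run to 1
  Position 12 ('a'): continues run of 'a', length=2
  Position 13 ('a'): continues run of 'a', length=3
Longest run: 'a' with length 3

3


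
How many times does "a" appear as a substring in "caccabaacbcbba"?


Searching for "a" in "caccabaacbcbba"
Scanning each position:
  Position 0: "c" => no
  Position 1: "a" => MATCH
  Position 2: "c" => no
  Position 3: "c" => no
  Position 4: "a" => MATCH
  Position 5: "b" => no
  Position 6: "a" => MATCH
  Position 7: "a" => MATCH
  Position 8: "c" => no
  Position 9: "b" => no
  Position 10: "c" => no
  Position 11: "b" => no
  Position 12: "b" => no
  Position 13: "a" => MATCH
Total occurrences: 5

5


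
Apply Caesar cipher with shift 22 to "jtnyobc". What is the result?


Caesar cipher: shift "jtnyobc" by 22
  'j' (pos 9) + 22 = pos 5 = 'f'
  't' (pos 19) + 22 = pos 15 = 'p'
  'n' (pos 13) + 22 = pos 9 = 'j'
  'y' (pos 24) + 22 = pos 20 = 'u'
  'o' (pos 14) + 22 = pos 10 = 'k'
  'b' (pos 1) + 22 = pos 23 = 'x'
  'c' (pos 2) + 22 = pos 24 = 'y'
Result: fpjukxy

fpjukxy


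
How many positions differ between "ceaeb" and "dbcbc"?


Comparing "ceaeb" and "dbcbc" position by position:
  Position 0: 'c' vs 'd' => DIFFER
  Position 1: 'e' vs 'b' => DIFFER
  Position 2: 'a' vs 'c' => DIFFER
  Position 3: 'e' vs 'b' => DIFFER
  Position 4: 'b' vs 'c' => DIFFER
Positions that differ: 5

5


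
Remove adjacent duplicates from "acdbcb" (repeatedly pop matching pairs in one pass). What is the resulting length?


Input: acdbcb
Stack-based adjacent duplicate removal:
  Read 'a': push. Stack: a
  Read 'c': push. Stack: ac
  Read 'd': push. Stack: acd
  Read 'b': push. Stack: acdb
  Read 'c': push. Stack: acdbc
  Read 'b': push. Stack: acdbcb
Final stack: "acdbcb" (length 6)

6


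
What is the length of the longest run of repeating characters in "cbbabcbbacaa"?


Input: "cbbabcbbacaa"
Scanning for longest run:
  Position 1 ('b'): new char, reset run to 1
  Position 2 ('b'): continues run of 'b', length=2
  Position 3 ('a'): new char, reset run to 1
  Position 4 ('b'): new char, reset run to 1
  Position 5 ('c'): new char, reset run to 1
  Position 6 ('b'): new char, reset run to 1
  Position 7 ('b'): continues run of 'b', length=2
  Position 8 ('a'): new char, reset run to 1
  Position 9 ('c'): new char, reset run to 1
  Position 10 ('a'): new char, reset run to 1
  Position 11 ('a'): continues run of 'a', length=2
Longest run: 'b' with length 2

2


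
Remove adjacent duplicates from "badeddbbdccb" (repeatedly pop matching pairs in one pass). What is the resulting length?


Input: badeddbbdccb
Stack-based adjacent duplicate removal:
  Read 'b': push. Stack: b
  Read 'a': push. Stack: ba
  Read 'd': push. Stack: bad
  Read 'e': push. Stack: bade
  Read 'd': push. Stack: baded
  Read 'd': matches stack top 'd' => pop. Stack: bade
  Read 'b': push. Stack: badeb
  Read 'b': matches stack top 'b' => pop. Stack: bade
  Read 'd': push. Stack: baded
  Read 'c': push. Stack: badedc
  Read 'c': matches stack top 'c' => pop. Stack: baded
  Read 'b': push. Stack: badedb
Final stack: "badedb" (length 6)

6


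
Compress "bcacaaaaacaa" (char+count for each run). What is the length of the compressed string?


Input: bcacaaaaacaa
Runs:
  'b' x 1 => "b1"
  'c' x 1 => "c1"
  'a' x 1 => "a1"
  'c' x 1 => "c1"
  'a' x 5 => "a5"
  'c' x 1 => "c1"
  'a' x 2 => "a2"
Compressed: "b1c1a1c1a5c1a2"
Compressed length: 14

14


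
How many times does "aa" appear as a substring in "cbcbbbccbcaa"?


Searching for "aa" in "cbcbbbccbcaa"
Scanning each position:
  Position 0: "cb" => no
  Position 1: "bc" => no
  Position 2: "cb" => no
  Position 3: "bb" => no
  Position 4: "bb" => no
  Position 5: "bc" => no
  Position 6: "cc" => no
  Position 7: "cb" => no
  Position 8: "bc" => no
  Position 9: "ca" => no
  Position 10: "aa" => MATCH
Total occurrences: 1

1


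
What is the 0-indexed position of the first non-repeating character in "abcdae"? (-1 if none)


Input: abcdae
Character frequencies:
  'a': 2
  'b': 1
  'c': 1
  'd': 1
  'e': 1
Scanning left to right for freq == 1:
  Position 0 ('a'): freq=2, skip
  Position 1 ('b'): unique! => answer = 1

1


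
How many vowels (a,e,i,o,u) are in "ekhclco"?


Input: ekhclco
Checking each character:
  'e' at position 0: vowel (running total: 1)
  'k' at position 1: consonant
  'h' at position 2: consonant
  'c' at position 3: consonant
  'l' at position 4: consonant
  'c' at position 5: consonant
  'o' at position 6: vowel (running total: 2)
Total vowels: 2

2


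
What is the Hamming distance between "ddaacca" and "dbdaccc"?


Comparing "ddaacca" and "dbdaccc" position by position:
  Position 0: 'd' vs 'd' => same
  Position 1: 'd' vs 'b' => differ
  Position 2: 'a' vs 'd' => differ
  Position 3: 'a' vs 'a' => same
  Position 4: 'c' vs 'c' => same
  Position 5: 'c' vs 'c' => same
  Position 6: 'a' vs 'c' => differ
Total differences (Hamming distance): 3

3


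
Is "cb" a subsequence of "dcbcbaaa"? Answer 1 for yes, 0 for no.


Check if "cb" is a subsequence of "dcbcbaaa"
Greedy scan:
  Position 0 ('d'): no match needed
  Position 1 ('c'): matches sub[0] = 'c'
  Position 2 ('b'): matches sub[1] = 'b'
  Position 3 ('c'): no match needed
  Position 4 ('b'): no match needed
  Position 5 ('a'): no match needed
  Position 6 ('a'): no match needed
  Position 7 ('a'): no match needed
All 2 characters matched => is a subsequence

1


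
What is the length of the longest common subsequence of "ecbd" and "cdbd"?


LCS of "ecbd" and "cdbd"
DP table:
           c    d    b    d
      0    0    0    0    0
  e   0    0    0    0    0
  c   0    1    1    1    1
  b   0    1    1    2    2
  d   0    1    2    2    3
LCS length = dp[4][4] = 3

3
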